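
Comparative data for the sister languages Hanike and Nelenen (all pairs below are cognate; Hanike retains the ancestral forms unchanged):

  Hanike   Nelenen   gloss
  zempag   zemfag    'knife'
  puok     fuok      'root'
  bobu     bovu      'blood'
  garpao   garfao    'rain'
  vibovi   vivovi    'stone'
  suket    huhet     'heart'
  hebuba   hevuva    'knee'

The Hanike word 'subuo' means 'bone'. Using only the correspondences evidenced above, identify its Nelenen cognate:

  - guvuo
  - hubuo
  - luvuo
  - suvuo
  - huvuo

suket ~ huhet — Hanike s corresponds to Nelenen h word-initially before a back vowel.
bobu ~ bovu, hebuba ~ hevuva — Hanike b corresponds to Nelenen v between vowels (before a back vowel).
Applying these to Hanike 'subuo':
  subuo → hubuo   (s→h word-initially before a back vowel)
  hubuo → huvuo   (b→v between vowels (before a back vowel))
So the Nelenen cognate is 'huvuo'.

huvuo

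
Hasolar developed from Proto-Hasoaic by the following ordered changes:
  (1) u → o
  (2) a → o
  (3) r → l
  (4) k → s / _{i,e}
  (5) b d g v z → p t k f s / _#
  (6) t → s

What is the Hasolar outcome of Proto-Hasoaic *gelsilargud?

gelsilolgos

Hasolar: *gelsilargud > gelsilargod > gelsilorgod > gelsilolgod > gelsilolgot > gelsilolgos  (by vowel merger, vowel merger, unconditioned shift, final devoicing, unconditioned shift)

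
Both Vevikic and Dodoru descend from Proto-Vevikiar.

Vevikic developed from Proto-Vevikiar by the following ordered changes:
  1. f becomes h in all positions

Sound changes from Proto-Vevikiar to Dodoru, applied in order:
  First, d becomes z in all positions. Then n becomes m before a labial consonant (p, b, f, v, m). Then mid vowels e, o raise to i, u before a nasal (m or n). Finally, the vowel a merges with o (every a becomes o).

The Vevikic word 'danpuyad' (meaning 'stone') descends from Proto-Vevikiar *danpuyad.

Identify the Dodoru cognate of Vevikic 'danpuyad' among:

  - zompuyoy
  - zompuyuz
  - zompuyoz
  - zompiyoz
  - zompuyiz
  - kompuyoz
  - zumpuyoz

zompuyoz

Dodoru: *danpuyad
  danpuyad → zanpuyaz   [unconditioned shift]
  zanpuyaz → zampuyaz   [nasal place assimilation]
  zampuyaz (rule 3 does not apply)
  zampuyaz → zompuyoz   [vowel merger]
  giving Dodoru zompuyoz.
The other candidates each miss or misapply at least one Dodoru change.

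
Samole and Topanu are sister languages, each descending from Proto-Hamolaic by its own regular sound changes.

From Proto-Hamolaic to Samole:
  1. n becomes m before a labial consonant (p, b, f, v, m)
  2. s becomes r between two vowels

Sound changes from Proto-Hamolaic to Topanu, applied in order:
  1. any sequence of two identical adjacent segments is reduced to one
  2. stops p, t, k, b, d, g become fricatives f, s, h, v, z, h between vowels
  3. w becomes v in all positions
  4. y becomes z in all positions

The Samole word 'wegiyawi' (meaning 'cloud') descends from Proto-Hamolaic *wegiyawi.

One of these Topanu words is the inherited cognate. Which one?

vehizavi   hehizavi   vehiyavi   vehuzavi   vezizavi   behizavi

Topanu: start from *wegiyawi.
  rule 1: no change — wegiyawi
  rule 2 (intervocalic lenition): wegiyawi → wehiyawi
  rule 3 (unconditioned shift): wehiyawi → vehiyavi
  rule 4 (unconditioned shift): vehiyavi → vehizavi
  ⇒ Topanu vehizavi

vehizavi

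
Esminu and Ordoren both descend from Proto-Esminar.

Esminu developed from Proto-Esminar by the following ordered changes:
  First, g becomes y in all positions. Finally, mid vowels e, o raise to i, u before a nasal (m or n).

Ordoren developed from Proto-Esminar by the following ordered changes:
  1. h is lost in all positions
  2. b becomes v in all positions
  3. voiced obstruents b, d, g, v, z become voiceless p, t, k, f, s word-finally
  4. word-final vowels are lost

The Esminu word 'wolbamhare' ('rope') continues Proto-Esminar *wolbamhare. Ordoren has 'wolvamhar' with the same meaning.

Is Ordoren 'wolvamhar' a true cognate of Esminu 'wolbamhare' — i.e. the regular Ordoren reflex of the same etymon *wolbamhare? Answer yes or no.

no

Derive the expected Ordoren reflex of *wolbamhare:
Ordoren: *wolbamhare > wolbamare > wolvamare > wolvamar  (by h-loss, unconditioned shift, apocope)
The regular Ordoren reflex would be 'wolvamar', but the attested form is 'wolvamhar'. The correspondence is irregular, so they are not cognates (the Ordoren form has a different source).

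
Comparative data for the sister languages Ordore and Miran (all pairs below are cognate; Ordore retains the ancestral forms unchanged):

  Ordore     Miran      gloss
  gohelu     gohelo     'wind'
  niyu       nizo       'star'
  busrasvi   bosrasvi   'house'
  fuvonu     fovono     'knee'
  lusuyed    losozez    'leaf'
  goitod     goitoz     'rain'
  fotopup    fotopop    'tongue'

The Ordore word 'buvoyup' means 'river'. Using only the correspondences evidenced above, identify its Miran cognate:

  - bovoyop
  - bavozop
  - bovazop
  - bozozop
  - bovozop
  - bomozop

bovozop

fuvonu ~ fovono — Ordore u corresponds to Miran o after a consonant, before a labial obstruent.
niyu ~ nizo — Ordore y corresponds to Miran z between vowels (before a back vowel).
fotopup ~ fotopop — Ordore u corresponds to Miran o after a consonant, before a labial obstruent.
Applying these to Ordore 'buvoyup':
  buvoyup → bovoyup   (u→o after a consonant, before a labial obstruent)
  bovoyup → bovozup   (y→z between vowels (before a back vowel))
  bovozup → bovozop   (u→o after a consonant, before a labial obstruent)
So the Miran cognate is 'bovozop'.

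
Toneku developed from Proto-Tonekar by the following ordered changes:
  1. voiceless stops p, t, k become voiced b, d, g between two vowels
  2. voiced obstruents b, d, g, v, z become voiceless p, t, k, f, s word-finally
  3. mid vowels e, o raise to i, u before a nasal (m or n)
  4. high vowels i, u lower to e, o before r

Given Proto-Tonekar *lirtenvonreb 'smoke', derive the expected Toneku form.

lertinvunrep

Toneku: *lirtenvonreb
  lirtenvonreb (rule 1 does not apply)
  lirtenvonreb → lirtenvonrep   [final devoicing]
  lirtenvonrep → lirtinvunrep   [pre-nasal raising]
  lirtinvunrep → lertinvunrep   [pre-rhotic lowering]
  giving Toneku lertinvunrep.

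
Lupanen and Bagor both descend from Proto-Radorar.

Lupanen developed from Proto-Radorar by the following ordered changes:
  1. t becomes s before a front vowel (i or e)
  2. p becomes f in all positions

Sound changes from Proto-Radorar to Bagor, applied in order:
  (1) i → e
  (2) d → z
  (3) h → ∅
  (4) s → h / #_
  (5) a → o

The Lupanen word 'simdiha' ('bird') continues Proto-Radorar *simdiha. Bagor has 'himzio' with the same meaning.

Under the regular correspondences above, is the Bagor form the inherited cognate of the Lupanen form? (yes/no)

no

Derive the expected Bagor reflex of *simdiha:
Bagor: *simdiha
  simdiha → semdeha   [vowel merger]
  semdeha → semzeha   [unconditioned shift]
  semzeha → semzea   [h-loss]
  semzea → hemzea   [debuccalisation]
  hemzea → hemzeo   [vowel merger]
  giving Bagor hemzeo.
The regular Bagor reflex would be 'hemzeo', but the attested form is 'himzio'. The correspondence is irregular, so they are not cognates (the Bagor form has a different source).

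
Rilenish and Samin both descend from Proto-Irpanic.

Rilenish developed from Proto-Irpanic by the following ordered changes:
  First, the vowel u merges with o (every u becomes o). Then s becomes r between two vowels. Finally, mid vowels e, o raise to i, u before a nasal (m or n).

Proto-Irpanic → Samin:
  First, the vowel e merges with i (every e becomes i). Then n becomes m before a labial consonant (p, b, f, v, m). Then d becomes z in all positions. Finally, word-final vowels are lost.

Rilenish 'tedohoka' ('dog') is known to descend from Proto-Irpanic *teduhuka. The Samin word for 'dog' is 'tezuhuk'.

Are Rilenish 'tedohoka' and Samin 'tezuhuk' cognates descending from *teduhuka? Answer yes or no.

no

Derive the expected Samin reflex of *teduhuka:
Samin: *teduhuka
  teduhuka → tiduhuka   [vowel merger]
  tiduhuka (rule 2 does not apply)
  tiduhuka → tizuhuka   [unconditioned shift]
  tizuhuka → tizuhuk   [apocope]
  giving Samin tizuhuk.
The regular Samin reflex would be 'tizuhuk', but the attested form is 'tezuhuk'. The correspondence is irregular, so they are not cognates (the Samin form has a different source).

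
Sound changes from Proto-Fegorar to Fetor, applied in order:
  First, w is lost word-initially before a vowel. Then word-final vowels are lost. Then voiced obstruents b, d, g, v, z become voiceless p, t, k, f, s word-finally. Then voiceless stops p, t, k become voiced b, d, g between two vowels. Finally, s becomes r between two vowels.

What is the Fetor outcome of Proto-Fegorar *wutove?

udof

Fetor: start from *wutove.
  rule 1 (glide loss): wutove → utove
  rule 2 (apocope): utove → utov
  rule 3 (final devoicing): utov → utof
  rule 4 (intervocalic voicing): utof → udof
  rule 5: no change — udof
  ⇒ Fetor udof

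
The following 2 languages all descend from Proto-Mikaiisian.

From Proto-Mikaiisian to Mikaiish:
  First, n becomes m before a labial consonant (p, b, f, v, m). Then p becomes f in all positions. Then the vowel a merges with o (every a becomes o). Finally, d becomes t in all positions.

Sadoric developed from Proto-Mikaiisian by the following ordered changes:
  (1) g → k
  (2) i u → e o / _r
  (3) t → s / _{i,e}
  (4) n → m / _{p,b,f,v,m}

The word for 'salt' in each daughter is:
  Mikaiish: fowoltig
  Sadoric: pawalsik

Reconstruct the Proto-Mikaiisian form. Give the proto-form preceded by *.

*pawaltig

Position 2: Mikaiish has o, Sadoric has a. Sadoric preserves a here (none of its changes turn any other segment into a), so the proto-segment is *a.
Position 1: Mikaiish has f, Sadoric has p. Sadoric preserves p here (none of its changes turn any other segment into p), so the proto-segment is *p.
This points to *pawaltig. Verify forward in each daughter:
Mikaiish: *pawaltig > fawaltig > fowoltig  (by unconditioned shift, vowel merger)
Sadoric: *pawaltig > pawaltik > pawalsik  (by unconditioned shift, palatalisation)
No other proto-form is consistent with every reflex, so the reconstruction is *pawaltig.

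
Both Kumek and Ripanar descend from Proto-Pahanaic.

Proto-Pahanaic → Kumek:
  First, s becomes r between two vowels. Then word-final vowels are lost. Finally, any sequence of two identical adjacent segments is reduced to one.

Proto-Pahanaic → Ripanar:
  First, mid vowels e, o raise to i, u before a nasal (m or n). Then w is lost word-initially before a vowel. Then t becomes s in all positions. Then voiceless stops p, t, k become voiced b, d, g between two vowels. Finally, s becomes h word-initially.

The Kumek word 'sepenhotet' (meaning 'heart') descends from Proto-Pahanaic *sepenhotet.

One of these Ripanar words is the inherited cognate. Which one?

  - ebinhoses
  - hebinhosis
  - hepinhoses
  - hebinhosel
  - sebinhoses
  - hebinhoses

Ripanar: *sepenhotet > sepinhotet > sepinhoses > sebinhoses > hebinhoses  (by pre-nasal raising, unconditioned shift, intervocalic voicing, debuccalisation)
Among the options, 'hebinhoses' alone shows every Ripanar change applied in order.

hebinhoses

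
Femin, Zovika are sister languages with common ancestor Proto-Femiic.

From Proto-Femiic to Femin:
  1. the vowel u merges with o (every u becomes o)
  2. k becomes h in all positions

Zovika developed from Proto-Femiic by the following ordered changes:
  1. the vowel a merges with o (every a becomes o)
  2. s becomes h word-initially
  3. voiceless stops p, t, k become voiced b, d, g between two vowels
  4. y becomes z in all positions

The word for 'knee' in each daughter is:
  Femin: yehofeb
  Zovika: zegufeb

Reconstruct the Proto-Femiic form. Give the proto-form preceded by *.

*yekufeb

Position 1: Femin has y, Zovika has z. Femin preserves y here (none of its changes turn any other segment into y), so the proto-segment is *y.
Position 4: Femin has o, Zovika has u. Zovika preserves u here (none of its changes turn any other segment into u), so the proto-segment is *u.
Continuing position by position gives *yekufeb; check it forward:
Femin: *yekufeb
  yekufeb → yekofeb   [vowel merger]
  yekofeb → yehofeb   [unconditioned shift]
  giving Femin yehofeb.
Zovika: start from *yekufeb.
  rule 1: no change — yekufeb
  rule 2: no change — yekufeb
  rule 3 (intervocalic voicing): yekufeb → yegufeb
  rule 4 (unconditioned shift): yegufeb → zegufeb
  ⇒ Zovika zegufeb
*yekufeb is the unique common source.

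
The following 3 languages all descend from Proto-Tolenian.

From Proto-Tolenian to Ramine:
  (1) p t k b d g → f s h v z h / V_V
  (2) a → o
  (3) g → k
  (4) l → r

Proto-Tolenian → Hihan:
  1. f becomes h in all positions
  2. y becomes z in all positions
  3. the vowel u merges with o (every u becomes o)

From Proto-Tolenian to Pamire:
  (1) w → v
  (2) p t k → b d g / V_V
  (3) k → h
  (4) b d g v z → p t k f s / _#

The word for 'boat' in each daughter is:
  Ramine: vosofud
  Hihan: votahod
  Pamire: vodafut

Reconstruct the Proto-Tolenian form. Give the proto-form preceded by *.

*votafud

Position 7: Ramine has d, Hihan has d, Pamire has t. Ramine preserves d here (none of its changes turn any other segment into d), so the proto-segment is *d.
Position 5: Ramine has f, Hihan has h, Pamire has f. Taking the neighbouring segments as reconstructed: Ramine f could go back to *p or *f; Hihan h could go back to *f or *h; Pamire f can only go back to *f — the one source consistent with every daughter is *f.
Verify the candidate proto-form against each daughter:
Ramine: *votafud
  votafud → vosafud   [intervocalic lenition]
  vosafud → vosofud   [vowel merger]
  vosofud (rule 3 does not apply)
  vosofud (rule 4 does not apply)
  giving Ramine vosofud.
Hihan: start from *votafud.
  rule 1 (unconditioned shift): votafud → votahud
  rule 2: no change — votahud
  rule 3 (vowel merger): votahud → votahod
  ⇒ Hihan votahod
Pamire: *votafud
  votafud (rule 1 does not apply)
  votafud → vodafud   [intervocalic voicing]
  vodafud (rule 3 does not apply)
  vodafud → vodafut   [final devoicing]
  giving Pamire vodafut.
*votafud is the unique common source.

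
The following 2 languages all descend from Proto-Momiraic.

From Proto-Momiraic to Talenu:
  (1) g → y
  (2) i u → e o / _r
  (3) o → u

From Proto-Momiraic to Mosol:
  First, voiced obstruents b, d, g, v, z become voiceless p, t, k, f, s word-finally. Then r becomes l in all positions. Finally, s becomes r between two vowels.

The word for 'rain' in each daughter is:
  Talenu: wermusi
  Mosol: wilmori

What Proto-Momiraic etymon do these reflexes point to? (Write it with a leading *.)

Position 2: Talenu has e, Mosol has i. Mosol preserves i here (none of its changes turn any other segment into i), so the proto-segment is *i.
Position 3: Talenu has r, Mosol has l. Talenu preserves r here (none of its changes turn any other segment into r), so the proto-segment is *r.
Continuing position by position gives *wirmosi; check it forward:
Talenu: *wirmosi
  wirmosi (rule 1 does not apply)
  wirmosi → wermosi   [pre-rhotic lowering]
  wermosi → wermusi   [vowel merger]
  giving Talenu wermusi.
Mosol: *wirmosi
  wirmosi (rule 1 does not apply)
  wirmosi → wilmosi   [unconditioned shift]
  wilmosi → wilmori   [rhotacism]
  giving Mosol wilmori.
*wirmosi is the unique common source.

*wirmosi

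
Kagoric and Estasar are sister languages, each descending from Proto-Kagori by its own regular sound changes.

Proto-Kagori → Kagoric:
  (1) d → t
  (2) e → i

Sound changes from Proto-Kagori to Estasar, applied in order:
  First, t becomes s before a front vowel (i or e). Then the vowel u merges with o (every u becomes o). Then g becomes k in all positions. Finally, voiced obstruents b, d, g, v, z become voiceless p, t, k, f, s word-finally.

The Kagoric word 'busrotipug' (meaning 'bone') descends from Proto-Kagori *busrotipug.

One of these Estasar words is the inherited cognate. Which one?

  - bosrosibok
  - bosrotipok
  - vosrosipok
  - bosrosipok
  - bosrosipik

Estasar: *busrotipug > busrosipug > bosrosipog > bosrosipok  (by palatalisation, vowel merger, unconditioned shift)
Only 'bosrosipok' matches the regular Estasar development of *busrotipug.

bosrosipok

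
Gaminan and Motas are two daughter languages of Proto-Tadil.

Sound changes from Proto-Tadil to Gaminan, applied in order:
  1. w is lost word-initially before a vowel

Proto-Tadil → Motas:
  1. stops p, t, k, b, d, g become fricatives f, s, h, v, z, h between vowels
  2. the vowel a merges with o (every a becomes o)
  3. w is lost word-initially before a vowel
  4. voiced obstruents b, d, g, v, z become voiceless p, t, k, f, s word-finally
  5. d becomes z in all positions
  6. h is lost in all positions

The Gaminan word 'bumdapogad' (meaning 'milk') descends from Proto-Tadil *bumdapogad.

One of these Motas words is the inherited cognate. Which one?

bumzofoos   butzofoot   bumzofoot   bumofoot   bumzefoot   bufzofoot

Motas: start from *bumdapogad.
  rule 1 (intervocalic lenition): bumdapogad → bumdafohad
  rule 2 (vowel merger): bumdafohad → bumdofohod
  rule 3: no change — bumdofohod
  rule 4 (final devoicing): bumdofohod → bumdofohot
  rule 5 (unconditioned shift): bumdofohot → bumzofohot
  rule 6 (h-loss): bumzofohot → bumzofoot
  ⇒ Motas bumzofoot
The other candidates each miss or misapply at least one Motas change.

bumzofoot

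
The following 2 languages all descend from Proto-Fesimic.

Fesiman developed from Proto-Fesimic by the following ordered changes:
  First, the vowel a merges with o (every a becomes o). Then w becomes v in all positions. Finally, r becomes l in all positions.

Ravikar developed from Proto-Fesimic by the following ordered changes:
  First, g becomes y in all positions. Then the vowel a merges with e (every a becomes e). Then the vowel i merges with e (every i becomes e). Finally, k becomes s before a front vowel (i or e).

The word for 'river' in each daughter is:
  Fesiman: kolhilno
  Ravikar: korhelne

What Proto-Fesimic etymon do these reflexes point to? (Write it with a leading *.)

Position 3: Fesiman has l, Ravikar has r. Ravikar preserves r here (none of its changes turn any other segment into r), so the proto-segment is *r.
Position 5: Fesiman has i, Ravikar has e. Fesiman preserves i here (none of its changes turn any other segment into i), so the proto-segment is *i.
Position 8: Fesiman has o, Ravikar has e. Taking the neighbouring segments as reconstructed: Fesiman o could go back to *a or *o; Ravikar e could go back to *a or *e or *i — the one source consistent with every daughter is *a.
The remaining positions agree across the daughters. Check the candidate against every language:
Fesiman: *korhilna
  korhilna → korhilno   [vowel merger]
  korhilno (rule 2 does not apply)
  korhilno → kolhilno   [unconditioned shift]
  giving Fesiman kolhilno.
Ravikar: *korhilna > korhilne > korhelne  (by vowel merger, vowel merger)
*korhilna is the unique common source.

*korhilna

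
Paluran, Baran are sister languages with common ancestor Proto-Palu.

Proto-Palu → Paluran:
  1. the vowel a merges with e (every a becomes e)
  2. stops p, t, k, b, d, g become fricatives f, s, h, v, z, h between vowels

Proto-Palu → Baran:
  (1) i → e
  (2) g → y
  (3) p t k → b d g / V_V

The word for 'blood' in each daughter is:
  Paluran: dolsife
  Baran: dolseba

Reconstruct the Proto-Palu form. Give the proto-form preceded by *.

*dolsipa

Position 6: Paluran has f, Baran has b. Taking the neighbouring segments as reconstructed: Paluran f could go back to *p or *f; Baran b could go back to *p or *b — the one source consistent with every daughter is *p.
Position 5: Paluran has i, Baran has e. Paluran preserves i here (none of its changes turn any other segment into i), so the proto-segment is *i.
This points to *dolsipa. Verify forward in each daughter:
Paluran: *dolsipa
  dolsipa → dolsipe   [vowel merger]
  dolsipe → dolsife   [intervocalic lenition]
  giving Paluran dolsife.
Baran: start from *dolsipa.
  rule 1 (vowel merger): dolsipa → dolsepa
  rule 2: no change — dolsepa
  rule 3 (intervocalic voicing): dolsepa → dolseba
  ⇒ Baran dolseba
No other proto-form is consistent with every reflex, so the reconstruction is *dolsipa.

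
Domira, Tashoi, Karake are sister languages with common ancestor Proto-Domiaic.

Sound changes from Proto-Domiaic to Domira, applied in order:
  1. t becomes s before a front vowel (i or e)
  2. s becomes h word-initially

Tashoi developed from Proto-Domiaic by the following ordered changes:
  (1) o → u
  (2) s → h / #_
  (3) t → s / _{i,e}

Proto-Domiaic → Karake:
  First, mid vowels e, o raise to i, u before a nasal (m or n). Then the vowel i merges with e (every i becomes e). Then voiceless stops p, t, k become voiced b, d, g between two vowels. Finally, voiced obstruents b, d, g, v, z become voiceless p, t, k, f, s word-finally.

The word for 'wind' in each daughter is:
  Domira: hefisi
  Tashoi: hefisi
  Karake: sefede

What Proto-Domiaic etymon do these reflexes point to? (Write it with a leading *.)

Position 6: Domira has i, Tashoi has i, Karake has e. Domira preserves i here (none of its changes turn any other segment into i), so the proto-segment is *i.
Position 4: Domira has i, Tashoi has i, Karake has e. Domira preserves i here (none of its changes turn any other segment into i), so the proto-segment is *i.
Position 1: Domira has h, Tashoi has h, Karake has s. Taking the neighbouring segments as reconstructed: Domira h could go back to *t or *s or *h; Tashoi h could go back to *s or *h; Karake s can only go back to *s — the one source consistent with every daughter is *s.
This points to *sefiti. Verify forward in each daughter:
Domira: start from *sefiti.
  rule 1 (palatalisation): sefiti → sefisi
  rule 2 (debuccalisation): sefisi → hefisi
  ⇒ Domira hefisi
Tashoi: *sefiti
  sefiti (rule 1 does not apply)
  sefiti → hefiti   [debuccalisation]
  hefiti → hefisi   [palatalisation]
  giving Tashoi hefisi.
Karake: *sefiti
  sefiti (rule 1 does not apply)
  sefiti → sefete   [vowel merger]
  sefete → sefede   [intervocalic voicing]
  sefede (rule 4 does not apply)
  giving Karake sefede.
No other proto-form is consistent with every reflex, so the reconstruction is *sefiti.

*sefiti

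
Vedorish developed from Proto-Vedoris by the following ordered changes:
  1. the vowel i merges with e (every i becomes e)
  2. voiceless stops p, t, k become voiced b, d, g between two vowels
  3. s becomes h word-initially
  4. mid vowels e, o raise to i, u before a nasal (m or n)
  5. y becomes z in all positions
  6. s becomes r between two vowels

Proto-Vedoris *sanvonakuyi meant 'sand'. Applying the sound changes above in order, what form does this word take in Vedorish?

hanvunaguze

Vedorish: *sanvonakuyi
  sanvonakuyi → sanvonakuye   [vowel merger]
  sanvonakuye → sanvonaguye   [intervocalic voicing]
  sanvonaguye → hanvonaguye   [debuccalisation]
  hanvonaguye → hanvunaguye   [pre-nasal raising]
  hanvunaguye → hanvunaguze   [unconditioned shift]
  hanvunaguze (rule 6 does not apply)
  giving Vedorish hanvunaguze.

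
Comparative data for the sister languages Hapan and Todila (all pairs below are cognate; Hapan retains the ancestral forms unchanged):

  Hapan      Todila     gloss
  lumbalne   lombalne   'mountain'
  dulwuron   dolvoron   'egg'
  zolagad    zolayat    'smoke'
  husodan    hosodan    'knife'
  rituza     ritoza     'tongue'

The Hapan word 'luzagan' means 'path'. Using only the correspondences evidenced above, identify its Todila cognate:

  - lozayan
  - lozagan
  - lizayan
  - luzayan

dulwuron ~ dolvoron, husodan ~ hosodan — Hapan u corresponds to Todila o after a consonant, before a consonant other than r, m, n, p, b, f, v.
zolagad ~ zolayat — Hapan g corresponds to Todila y between vowels (before a back vowel).
Applying these to Hapan 'luzagan':
  luzagan → lozagan   (u→o after a consonant, before a consonant other than r, m, n, p, b, f, v)
  lozagan → lozayan   (g→y between vowels (before a back vowel))
So the Todila cognate is 'lozayan'.

lozayan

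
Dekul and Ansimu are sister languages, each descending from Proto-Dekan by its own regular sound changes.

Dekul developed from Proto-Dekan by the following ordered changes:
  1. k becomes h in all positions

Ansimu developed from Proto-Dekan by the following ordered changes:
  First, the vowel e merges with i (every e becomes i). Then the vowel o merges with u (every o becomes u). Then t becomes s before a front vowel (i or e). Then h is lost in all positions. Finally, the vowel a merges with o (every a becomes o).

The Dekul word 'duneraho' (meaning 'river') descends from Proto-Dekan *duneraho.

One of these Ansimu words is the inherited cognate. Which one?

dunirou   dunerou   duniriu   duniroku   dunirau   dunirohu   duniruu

Ansimu: *duneraho > duniraho > dunirahu > dunirau > dunirou  (by vowel merger, vowel merger, h-loss, vowel merger)

dunirou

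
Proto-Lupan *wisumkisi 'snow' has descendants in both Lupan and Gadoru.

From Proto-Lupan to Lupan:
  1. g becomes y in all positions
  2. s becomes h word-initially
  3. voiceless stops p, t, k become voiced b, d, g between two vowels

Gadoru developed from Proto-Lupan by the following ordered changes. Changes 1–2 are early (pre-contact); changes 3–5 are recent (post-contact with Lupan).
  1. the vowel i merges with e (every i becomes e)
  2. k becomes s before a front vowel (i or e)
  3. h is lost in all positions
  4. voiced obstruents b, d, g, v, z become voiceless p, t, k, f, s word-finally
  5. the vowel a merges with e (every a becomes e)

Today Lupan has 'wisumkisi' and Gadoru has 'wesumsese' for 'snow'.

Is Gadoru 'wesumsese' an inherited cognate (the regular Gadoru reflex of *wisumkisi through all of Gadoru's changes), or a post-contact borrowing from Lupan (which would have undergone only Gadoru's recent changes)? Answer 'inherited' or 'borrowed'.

If inherited, *wisumkisi would pass through all of Gadoru's changes:
Gadoru: start from *wisumkisi.
  rule 1 (vowel merger): wisumkisi → wesumkese
  rule 2 (palatalisation): wesumkese → wesumsese
  rule 3: no change — wesumsese
  rule 4: no change — wesumsese
  rule 5: no change — wesumsese
  ⇒ Gadoru wesumsese
If borrowed from Lupan 'wisumkisi' after the early changes, it would undergo only the recent ones:
  rule 3 (h-loss): no change (wisumkisi)
  rule 4 (final devoicing): no change (wisumkisi)
  rule 5 (vowel merger): no change (wisumkisi)
  ⇒ as a loan: wisumkisi
Gadoru 'wesumsese' matches the inherited outcome exactly, so it is an inherited cognate, not a loan.

inherited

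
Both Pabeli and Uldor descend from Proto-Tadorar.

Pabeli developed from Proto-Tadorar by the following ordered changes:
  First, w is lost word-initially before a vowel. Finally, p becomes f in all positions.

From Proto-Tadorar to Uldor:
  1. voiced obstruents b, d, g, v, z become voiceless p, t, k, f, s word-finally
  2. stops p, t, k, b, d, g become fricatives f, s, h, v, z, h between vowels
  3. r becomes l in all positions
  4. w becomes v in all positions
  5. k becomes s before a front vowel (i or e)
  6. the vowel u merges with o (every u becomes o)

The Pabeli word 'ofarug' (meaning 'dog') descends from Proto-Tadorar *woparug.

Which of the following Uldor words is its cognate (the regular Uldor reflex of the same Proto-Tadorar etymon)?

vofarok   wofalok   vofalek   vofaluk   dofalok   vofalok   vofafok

Uldor: start from *woparug.
  rule 1 (final devoicing): woparug → woparuk
  rule 2 (intervocalic lenition): woparuk → wofaruk
  rule 3 (unconditioned shift): wofaruk → wofaluk
  rule 4 (unconditioned shift): wofaluk → vofaluk
  rule 5: no change — vofaluk
  rule 6 (vowel merger): vofaluk → vofalok
  ⇒ Uldor vofalok

vofalok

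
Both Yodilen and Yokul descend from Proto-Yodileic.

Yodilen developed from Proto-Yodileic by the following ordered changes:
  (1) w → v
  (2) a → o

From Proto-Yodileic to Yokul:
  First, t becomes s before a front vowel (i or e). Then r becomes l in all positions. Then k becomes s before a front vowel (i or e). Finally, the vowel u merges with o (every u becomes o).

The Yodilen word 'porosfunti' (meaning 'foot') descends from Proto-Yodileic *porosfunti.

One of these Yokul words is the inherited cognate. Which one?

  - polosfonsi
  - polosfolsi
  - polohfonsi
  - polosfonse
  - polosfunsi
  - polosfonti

Yokul: *porosfunti
  porosfunti → porosfunsi   [palatalisation]
  porosfunsi → polosfunsi   [unconditioned shift]
  polosfunsi (rule 3 does not apply)
  polosfunsi → polosfonsi   [vowel merger]
  giving Yokul polosfonsi.

polosfonsi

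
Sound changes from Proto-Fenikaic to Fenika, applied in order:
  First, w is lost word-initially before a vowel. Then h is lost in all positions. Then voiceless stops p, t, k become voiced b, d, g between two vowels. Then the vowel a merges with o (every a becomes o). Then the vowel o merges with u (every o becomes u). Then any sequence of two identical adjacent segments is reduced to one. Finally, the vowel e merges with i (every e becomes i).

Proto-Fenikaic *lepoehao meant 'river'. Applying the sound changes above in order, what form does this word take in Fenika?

Fenika: start from *lepoehao.
  rule 1: no change — lepoehao
  rule 2 (h-loss): lepoehao → lepoeao
  rule 3 (intervocalic voicing): lepoeao → leboeao
  rule 4 (vowel merger): leboeao → leboeoo
  rule 5 (vowel merger): leboeoo → lebueuu
  rule 6 (degemination): lebueuu → lebueu
  rule 7 (vowel merger): lebueu → libuiu
  ⇒ Fenika libuiu

libuiu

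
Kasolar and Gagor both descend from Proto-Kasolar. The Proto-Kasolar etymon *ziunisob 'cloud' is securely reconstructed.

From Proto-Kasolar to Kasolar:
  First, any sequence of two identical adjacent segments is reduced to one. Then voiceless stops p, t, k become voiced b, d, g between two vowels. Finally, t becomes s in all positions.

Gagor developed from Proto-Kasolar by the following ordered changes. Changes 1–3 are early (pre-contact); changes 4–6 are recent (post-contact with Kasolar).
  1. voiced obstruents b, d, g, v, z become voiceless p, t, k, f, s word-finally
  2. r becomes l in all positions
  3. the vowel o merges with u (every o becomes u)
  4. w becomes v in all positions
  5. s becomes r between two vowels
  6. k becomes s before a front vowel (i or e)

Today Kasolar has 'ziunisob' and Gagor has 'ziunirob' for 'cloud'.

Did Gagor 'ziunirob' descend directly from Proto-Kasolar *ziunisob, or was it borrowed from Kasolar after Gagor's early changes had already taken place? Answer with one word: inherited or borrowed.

If inherited, *ziunisob would pass through all of Gagor's changes:
Gagor: *ziunisob
  ziunisob → ziunisop   [final devoicing]
  ziunisop (rule 2 does not apply)
  ziunisop → ziunisup   [vowel merger]
  ziunisup (rule 4 does not apply)
  ziunisup → ziunirup   [rhotacism]
  ziunirup (rule 6 does not apply)
  giving Gagor ziunirup.
If borrowed from Kasolar 'ziunisob' after the early changes, it would undergo only the recent ones:
  rule 4 (unconditioned shift): no change (ziunisob)
  rule 5 (rhotacism): ziunisob → ziunirob
  rule 6 (palatalisation): no change (ziunirob)
  ⇒ as a loan: ziunirob
Gagor 'ziunirob' matches the loan outcome 'ziunirob', not the inherited 'ziunirup' — it skipped the early Gagor changes, so it was borrowed from Kasolar.

borrowed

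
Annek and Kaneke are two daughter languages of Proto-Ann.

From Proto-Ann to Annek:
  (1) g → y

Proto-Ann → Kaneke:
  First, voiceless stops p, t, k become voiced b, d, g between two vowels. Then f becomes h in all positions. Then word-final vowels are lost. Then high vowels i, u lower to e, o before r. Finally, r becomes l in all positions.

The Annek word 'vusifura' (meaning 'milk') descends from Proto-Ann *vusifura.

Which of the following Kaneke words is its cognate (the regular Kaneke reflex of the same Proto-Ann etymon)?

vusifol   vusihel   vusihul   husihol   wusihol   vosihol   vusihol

Kaneke: start from *vusifura.
  rule 1: no change — vusifura
  rule 2 (unconditioned shift): vusifura → vusihura
  rule 3 (apocope): vusihura → vusihur
  rule 4 (pre-rhotic lowering): vusihur → vusihor
  rule 5 (unconditioned shift): vusihor → vusihol
  ⇒ Kaneke vusihol
Among the options, 'vusihol' alone shows every Kaneke change applied in order.

vusihol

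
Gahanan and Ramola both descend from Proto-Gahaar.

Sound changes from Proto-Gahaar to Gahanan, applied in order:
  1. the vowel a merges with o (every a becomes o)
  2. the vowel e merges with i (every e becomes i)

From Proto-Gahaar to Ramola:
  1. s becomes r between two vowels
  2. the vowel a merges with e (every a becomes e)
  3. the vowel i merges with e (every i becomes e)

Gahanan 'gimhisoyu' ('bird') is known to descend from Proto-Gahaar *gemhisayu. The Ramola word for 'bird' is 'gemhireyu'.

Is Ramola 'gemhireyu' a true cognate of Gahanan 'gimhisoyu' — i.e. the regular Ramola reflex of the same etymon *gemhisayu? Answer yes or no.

Derive the expected Ramola reflex of *gemhisayu:
Ramola: *gemhisayu > gemhirayu > gemhireyu > gemhereyu  (by rhotacism, vowel merger, vowel merger)
The regular Ramola reflex would be 'gemhereyu', but the attested form is 'gemhireyu'. The correspondence is irregular, so they are not cognates (the Ramola form has a different source).

no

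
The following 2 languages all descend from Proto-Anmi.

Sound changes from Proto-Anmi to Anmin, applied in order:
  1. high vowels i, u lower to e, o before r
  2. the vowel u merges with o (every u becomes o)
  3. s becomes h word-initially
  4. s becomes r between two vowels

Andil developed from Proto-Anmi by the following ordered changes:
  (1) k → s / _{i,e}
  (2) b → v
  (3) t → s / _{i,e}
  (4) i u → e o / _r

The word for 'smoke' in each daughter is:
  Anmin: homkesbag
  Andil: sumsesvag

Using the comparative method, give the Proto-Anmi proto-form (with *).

*sumkesbag

Position 7: Anmin has b, Andil has v. Anmin preserves b here (none of its changes turn any other segment into b), so the proto-segment is *b.
Position 4: Anmin has k, Andil has s. Anmin preserves k here (none of its changes turn any other segment into k), so the proto-segment is *k.
Verify the candidate proto-form against each daughter:
Anmin: *sumkesbag
  sumkesbag (rule 1 does not apply)
  sumkesbag → somkesbag   [vowel merger]
  somkesbag → homkesbag   [debuccalisation]
  homkesbag (rule 4 does not apply)
  giving Anmin homkesbag.
Andil: start from *sumkesbag.
  rule 1 (palatalisation): sumkesbag → sumsesbag
  rule 2 (unconditioned shift): sumsesbag → sumsesvag
  rule 3: no change — sumsesvag
  rule 4: no change — sumsesvag
  ⇒ Andil sumsesvag
No other proto-form is consistent with every reflex, so the reconstruction is *sumkesbag.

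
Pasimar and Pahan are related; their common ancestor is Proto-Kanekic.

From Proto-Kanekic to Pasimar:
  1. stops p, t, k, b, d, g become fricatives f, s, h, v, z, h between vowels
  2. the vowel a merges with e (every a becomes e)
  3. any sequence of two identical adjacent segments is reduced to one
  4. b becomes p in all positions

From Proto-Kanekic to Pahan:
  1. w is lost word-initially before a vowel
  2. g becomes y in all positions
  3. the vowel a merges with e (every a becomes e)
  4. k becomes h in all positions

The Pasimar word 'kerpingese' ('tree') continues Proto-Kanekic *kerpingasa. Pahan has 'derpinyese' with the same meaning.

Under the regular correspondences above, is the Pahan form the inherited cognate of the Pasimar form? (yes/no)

no

Derive the expected Pahan reflex of *kerpingasa:
Pahan: start from *kerpingasa.
  rule 1: no change — kerpingasa
  rule 2 (unconditioned shift): kerpingasa → kerpinyasa
  rule 3 (vowel merger): kerpinyasa → kerpinyese
  rule 4 (unconditioned shift): kerpinyese → herpinyese
  ⇒ Pahan herpinyese
The regular Pahan reflex would be 'herpinyese', but the attested form is 'derpinyese'. The correspondence is irregular, so they are not cognates (the Pahan form has a different source).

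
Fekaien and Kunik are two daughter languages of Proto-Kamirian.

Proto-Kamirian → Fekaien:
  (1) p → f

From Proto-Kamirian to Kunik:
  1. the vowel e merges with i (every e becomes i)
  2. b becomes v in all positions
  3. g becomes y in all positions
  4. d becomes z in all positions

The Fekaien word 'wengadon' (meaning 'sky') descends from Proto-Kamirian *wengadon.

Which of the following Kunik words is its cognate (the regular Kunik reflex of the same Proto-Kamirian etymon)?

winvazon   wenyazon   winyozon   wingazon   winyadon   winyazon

Kunik: *wengadon
  wengadon → wingadon   [vowel merger]
  wingadon (rule 2 does not apply)
  wingadon → winyadon   [unconditioned shift]
  winyadon → winyazon   [unconditioned shift]
  giving Kunik winyazon.
Only 'winyazon' matches the regular Kunik development of *wengadon.

winyazon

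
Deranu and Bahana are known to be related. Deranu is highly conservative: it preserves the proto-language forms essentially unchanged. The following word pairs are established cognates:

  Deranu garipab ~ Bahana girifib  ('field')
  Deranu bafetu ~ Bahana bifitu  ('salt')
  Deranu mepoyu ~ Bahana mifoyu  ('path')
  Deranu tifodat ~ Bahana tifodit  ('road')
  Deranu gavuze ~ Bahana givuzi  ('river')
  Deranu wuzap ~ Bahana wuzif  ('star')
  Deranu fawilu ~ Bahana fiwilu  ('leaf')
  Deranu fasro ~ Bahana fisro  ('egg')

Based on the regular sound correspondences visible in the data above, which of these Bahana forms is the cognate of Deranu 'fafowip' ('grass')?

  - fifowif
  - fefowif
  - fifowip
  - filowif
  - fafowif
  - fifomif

bafetu ~ bifitu — Deranu a corresponds to Bahana i after a consonant, before a labial obstruent.
wuzap ~ wuzif — Deranu p corresponds to Bahana f word-finally.
Applying these to Deranu 'fafowip':
  fafowip → fifowip   (a→i after a consonant, before a labial obstruent)
  fifowip → fifowif   (p→f word-finally)
So the Bahana cognate is 'fifowif'.

fifowif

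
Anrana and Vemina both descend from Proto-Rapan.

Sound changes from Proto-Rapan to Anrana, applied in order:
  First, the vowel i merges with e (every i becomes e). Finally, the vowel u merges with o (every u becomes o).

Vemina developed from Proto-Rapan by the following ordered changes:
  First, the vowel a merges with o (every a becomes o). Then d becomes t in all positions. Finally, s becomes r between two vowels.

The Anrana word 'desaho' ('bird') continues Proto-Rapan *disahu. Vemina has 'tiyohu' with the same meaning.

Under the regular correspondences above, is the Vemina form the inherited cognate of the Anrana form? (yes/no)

no

Derive the expected Vemina reflex of *disahu:
Vemina: start from *disahu.
  rule 1 (vowel merger): disahu → disohu
  rule 2 (unconditioned shift): disohu → tisohu
  rule 3 (rhotacism): tisohu → tirohu
  ⇒ Vemina tirohu
The regular Vemina reflex would be 'tirohu', but the attested form is 'tiyohu'. The correspondence is irregular, so they are not cognates (the Vemina form has a different source).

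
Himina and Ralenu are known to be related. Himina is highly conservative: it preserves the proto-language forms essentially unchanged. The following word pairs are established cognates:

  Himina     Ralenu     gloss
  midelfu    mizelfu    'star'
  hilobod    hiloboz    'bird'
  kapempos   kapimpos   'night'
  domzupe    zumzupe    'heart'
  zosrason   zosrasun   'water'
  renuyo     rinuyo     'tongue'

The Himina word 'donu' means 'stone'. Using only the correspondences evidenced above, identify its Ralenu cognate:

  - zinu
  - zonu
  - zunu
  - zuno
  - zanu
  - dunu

domzupe ~ zumzupe — Himina d corresponds to Ralenu z word-initially before a back vowel.
zosrason ~ zosrasun — Himina o corresponds to Ralenu u after a consonant, before a nasal.
Applying these to Himina 'donu':
  donu → zonu   (d→z word-initially before a back vowel)
  zonu → zunu   (o→u after a consonant, before a nasal)
So the Ralenu cognate is 'zunu'.

zunu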